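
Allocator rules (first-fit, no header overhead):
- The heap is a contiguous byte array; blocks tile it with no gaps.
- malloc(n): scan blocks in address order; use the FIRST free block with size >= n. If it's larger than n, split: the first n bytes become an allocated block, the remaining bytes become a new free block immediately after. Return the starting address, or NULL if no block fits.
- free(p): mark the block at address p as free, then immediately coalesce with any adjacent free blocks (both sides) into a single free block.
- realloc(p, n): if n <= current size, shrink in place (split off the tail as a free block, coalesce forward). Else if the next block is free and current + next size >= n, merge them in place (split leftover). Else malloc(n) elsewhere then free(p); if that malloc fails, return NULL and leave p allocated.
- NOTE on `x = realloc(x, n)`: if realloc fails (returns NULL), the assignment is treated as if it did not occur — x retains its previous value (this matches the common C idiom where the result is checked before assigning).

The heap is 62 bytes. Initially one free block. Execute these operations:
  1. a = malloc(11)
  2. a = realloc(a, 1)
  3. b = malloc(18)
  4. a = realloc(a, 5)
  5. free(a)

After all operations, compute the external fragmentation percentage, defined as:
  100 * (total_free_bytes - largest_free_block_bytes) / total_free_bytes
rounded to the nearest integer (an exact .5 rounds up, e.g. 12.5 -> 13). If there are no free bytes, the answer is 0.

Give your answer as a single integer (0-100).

Answer: 2

Derivation:
Op 1: a = malloc(11) -> a = 0; heap: [0-10 ALLOC][11-61 FREE]
Op 2: a = realloc(a, 1) -> a = 0; heap: [0-0 ALLOC][1-61 FREE]
Op 3: b = malloc(18) -> b = 1; heap: [0-0 ALLOC][1-18 ALLOC][19-61 FREE]
Op 4: a = realloc(a, 5) -> a = 19; heap: [0-0 FREE][1-18 ALLOC][19-23 ALLOC][24-61 FREE]
Op 5: free(a) -> (freed a); heap: [0-0 FREE][1-18 ALLOC][19-61 FREE]
Free blocks: [1 43] total_free=44 largest=43 -> 100*(44-43)/44 = 100/44 ≈ 2.273 -> rounds to 2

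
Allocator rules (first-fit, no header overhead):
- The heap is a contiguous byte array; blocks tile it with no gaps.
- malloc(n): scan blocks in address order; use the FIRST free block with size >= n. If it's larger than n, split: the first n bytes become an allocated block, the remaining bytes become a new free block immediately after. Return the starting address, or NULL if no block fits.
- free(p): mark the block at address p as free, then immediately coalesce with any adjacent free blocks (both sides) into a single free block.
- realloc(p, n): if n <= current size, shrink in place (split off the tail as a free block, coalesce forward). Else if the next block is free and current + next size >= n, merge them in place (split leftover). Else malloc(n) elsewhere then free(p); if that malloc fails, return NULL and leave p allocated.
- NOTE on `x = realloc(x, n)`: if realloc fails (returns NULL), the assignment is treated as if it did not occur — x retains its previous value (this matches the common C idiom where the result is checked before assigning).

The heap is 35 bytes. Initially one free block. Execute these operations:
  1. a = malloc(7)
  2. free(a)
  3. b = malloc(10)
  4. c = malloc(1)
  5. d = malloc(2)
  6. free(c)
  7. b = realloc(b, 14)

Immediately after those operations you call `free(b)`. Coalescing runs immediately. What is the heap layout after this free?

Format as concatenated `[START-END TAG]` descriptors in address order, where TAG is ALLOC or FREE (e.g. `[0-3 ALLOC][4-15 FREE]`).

Answer: [0-10 FREE][11-12 ALLOC][13-34 FREE]

Derivation:
Op 1: a = malloc(7) -> a = 0; heap: [0-6 ALLOC][7-34 FREE]
Op 2: free(a) -> (freed a); heap: [0-34 FREE]
Op 3: b = malloc(10) -> b = 0; heap: [0-9 ALLOC][10-34 FREE]
Op 4: c = malloc(1) -> c = 10; heap: [0-9 ALLOC][10-10 ALLOC][11-34 FREE]
Op 5: d = malloc(2) -> d = 11; heap: [0-9 ALLOC][10-10 ALLOC][11-12 ALLOC][13-34 FREE]
Op 6: free(c) -> (freed c); heap: [0-9 ALLOC][10-10 FREE][11-12 ALLOC][13-34 FREE]
Op 7: b = realloc(b, 14) -> b = 13; heap: [0-10 FREE][11-12 ALLOC][13-26 ALLOC][27-34 FREE]
free(b): b = 13 -> block [13-26 ALLOC]; mark free, coalesce with adjacent free neighbors -> [0-10 FREE][11-12 ALLOC][13-34 FREE]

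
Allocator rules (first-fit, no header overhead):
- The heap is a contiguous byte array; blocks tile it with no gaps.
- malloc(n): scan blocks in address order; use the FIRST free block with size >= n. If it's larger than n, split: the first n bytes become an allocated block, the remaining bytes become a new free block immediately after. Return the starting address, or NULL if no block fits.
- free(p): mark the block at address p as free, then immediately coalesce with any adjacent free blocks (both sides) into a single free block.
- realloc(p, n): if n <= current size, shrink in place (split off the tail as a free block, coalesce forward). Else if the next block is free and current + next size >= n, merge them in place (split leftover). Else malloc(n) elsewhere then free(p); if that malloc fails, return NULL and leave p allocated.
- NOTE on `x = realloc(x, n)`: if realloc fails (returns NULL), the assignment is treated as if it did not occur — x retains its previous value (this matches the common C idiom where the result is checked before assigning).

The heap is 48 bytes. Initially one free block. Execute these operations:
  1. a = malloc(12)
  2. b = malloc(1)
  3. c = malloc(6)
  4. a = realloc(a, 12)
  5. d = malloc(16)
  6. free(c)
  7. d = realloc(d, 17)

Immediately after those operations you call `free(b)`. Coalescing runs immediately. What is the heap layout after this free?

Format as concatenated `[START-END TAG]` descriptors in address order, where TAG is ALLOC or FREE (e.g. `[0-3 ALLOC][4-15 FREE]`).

Answer: [0-11 ALLOC][12-18 FREE][19-35 ALLOC][36-47 FREE]

Derivation:
Op 1: a = malloc(12) -> a = 0; heap: [0-11 ALLOC][12-47 FREE]
Op 2: b = malloc(1) -> b = 12; heap: [0-11 ALLOC][12-12 ALLOC][13-47 FREE]
Op 3: c = malloc(6) -> c = 13; heap: [0-11 ALLOC][12-12 ALLOC][13-18 ALLOC][19-47 FREE]
Op 4: a = realloc(a, 12) -> a = 0; heap: [0-11 ALLOC][12-12 ALLOC][13-18 ALLOC][19-47 FREE]
Op 5: d = malloc(16) -> d = 19; heap: [0-11 ALLOC][12-12 ALLOC][13-18 ALLOC][19-34 ALLOC][35-47 FREE]
Op 6: free(c) -> (freed c); heap: [0-11 ALLOC][12-12 ALLOC][13-18 FREE][19-34 ALLOC][35-47 FREE]
Op 7: d = realloc(d, 17) -> d = 19; heap: [0-11 ALLOC][12-12 ALLOC][13-18 FREE][19-35 ALLOC][36-47 FREE]
free(b): b = 12 -> block [12-12 ALLOC]; mark free, coalesce with adjacent free neighbors -> [0-11 ALLOC][12-18 FREE][19-35 ALLOC][36-47 FREE]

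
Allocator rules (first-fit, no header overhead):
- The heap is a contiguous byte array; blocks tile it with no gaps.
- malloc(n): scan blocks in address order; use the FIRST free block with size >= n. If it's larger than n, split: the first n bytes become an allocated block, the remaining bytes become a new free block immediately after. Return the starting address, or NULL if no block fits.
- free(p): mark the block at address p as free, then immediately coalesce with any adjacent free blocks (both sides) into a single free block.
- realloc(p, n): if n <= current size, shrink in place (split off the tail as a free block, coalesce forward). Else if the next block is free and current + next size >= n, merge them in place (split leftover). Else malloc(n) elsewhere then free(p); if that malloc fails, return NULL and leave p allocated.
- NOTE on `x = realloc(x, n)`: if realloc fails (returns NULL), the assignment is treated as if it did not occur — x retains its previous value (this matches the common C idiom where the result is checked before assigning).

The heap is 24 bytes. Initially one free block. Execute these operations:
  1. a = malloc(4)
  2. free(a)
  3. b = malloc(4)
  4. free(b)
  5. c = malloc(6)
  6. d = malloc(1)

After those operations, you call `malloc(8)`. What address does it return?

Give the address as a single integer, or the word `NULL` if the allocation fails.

Op 1: a = malloc(4) -> a = 0; heap: [0-3 ALLOC][4-23 FREE]
Op 2: free(a) -> (freed a); heap: [0-23 FREE]
Op 3: b = malloc(4) -> b = 0; heap: [0-3 ALLOC][4-23 FREE]
Op 4: free(b) -> (freed b); heap: [0-23 FREE]
Op 5: c = malloc(6) -> c = 0; heap: [0-5 ALLOC][6-23 FREE]
Op 6: d = malloc(1) -> d = 6; heap: [0-5 ALLOC][6-6 ALLOC][7-23 FREE]
malloc(8): first-fit scan over [0-5 ALLOC][6-6 ALLOC][7-23 FREE] -> 7

Answer: 7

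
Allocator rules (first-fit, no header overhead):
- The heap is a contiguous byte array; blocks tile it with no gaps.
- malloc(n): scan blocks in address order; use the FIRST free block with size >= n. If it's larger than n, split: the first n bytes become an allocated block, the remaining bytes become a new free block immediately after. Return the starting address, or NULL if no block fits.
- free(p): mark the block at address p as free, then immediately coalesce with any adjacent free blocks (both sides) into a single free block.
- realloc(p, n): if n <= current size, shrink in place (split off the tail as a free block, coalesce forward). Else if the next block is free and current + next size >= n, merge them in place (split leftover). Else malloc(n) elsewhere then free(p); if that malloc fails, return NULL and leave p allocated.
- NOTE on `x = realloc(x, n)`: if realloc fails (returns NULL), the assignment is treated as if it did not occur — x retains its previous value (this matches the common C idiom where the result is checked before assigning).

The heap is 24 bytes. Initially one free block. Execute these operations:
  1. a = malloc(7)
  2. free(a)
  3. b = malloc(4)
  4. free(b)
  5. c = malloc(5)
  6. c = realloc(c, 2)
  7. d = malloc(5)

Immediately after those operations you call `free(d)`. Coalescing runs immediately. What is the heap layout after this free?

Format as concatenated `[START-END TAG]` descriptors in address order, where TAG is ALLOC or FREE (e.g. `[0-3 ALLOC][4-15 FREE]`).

Op 1: a = malloc(7) -> a = 0; heap: [0-6 ALLOC][7-23 FREE]
Op 2: free(a) -> (freed a); heap: [0-23 FREE]
Op 3: b = malloc(4) -> b = 0; heap: [0-3 ALLOC][4-23 FREE]
Op 4: free(b) -> (freed b); heap: [0-23 FREE]
Op 5: c = malloc(5) -> c = 0; heap: [0-4 ALLOC][5-23 FREE]
Op 6: c = realloc(c, 2) -> c = 0; heap: [0-1 ALLOC][2-23 FREE]
Op 7: d = malloc(5) -> d = 2; heap: [0-1 ALLOC][2-6 ALLOC][7-23 FREE]
free(d): d = 2 -> block [2-6 ALLOC]; mark free, coalesce with adjacent free neighbors -> [0-1 ALLOC][2-23 FREE]

Answer: [0-1 ALLOC][2-23 FREE]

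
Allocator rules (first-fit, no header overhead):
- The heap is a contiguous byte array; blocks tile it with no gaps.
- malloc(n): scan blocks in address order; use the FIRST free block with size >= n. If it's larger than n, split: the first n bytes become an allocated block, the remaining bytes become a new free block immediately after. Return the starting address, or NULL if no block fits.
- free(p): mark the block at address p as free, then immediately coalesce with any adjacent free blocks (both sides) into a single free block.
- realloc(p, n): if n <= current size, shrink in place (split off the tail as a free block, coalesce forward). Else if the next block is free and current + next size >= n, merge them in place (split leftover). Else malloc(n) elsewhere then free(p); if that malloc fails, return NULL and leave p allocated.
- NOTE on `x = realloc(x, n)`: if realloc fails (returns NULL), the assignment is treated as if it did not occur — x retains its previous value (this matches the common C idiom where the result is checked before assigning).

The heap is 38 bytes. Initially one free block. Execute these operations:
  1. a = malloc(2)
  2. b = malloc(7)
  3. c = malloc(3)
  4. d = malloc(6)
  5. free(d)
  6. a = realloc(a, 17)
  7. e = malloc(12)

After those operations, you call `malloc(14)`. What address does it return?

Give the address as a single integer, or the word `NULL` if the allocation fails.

Answer: NULL

Derivation:
Op 1: a = malloc(2) -> a = 0; heap: [0-1 ALLOC][2-37 FREE]
Op 2: b = malloc(7) -> b = 2; heap: [0-1 ALLOC][2-8 ALLOC][9-37 FREE]
Op 3: c = malloc(3) -> c = 9; heap: [0-1 ALLOC][2-8 ALLOC][9-11 ALLOC][12-37 FREE]
Op 4: d = malloc(6) -> d = 12; heap: [0-1 ALLOC][2-8 ALLOC][9-11 ALLOC][12-17 ALLOC][18-37 FREE]
Op 5: free(d) -> (freed d); heap: [0-1 ALLOC][2-8 ALLOC][9-11 ALLOC][12-37 FREE]
Op 6: a = realloc(a, 17) -> a = 12; heap: [0-1 FREE][2-8 ALLOC][9-11 ALLOC][12-28 ALLOC][29-37 FREE]
Op 7: e = malloc(12) -> e = NULL; heap: [0-1 FREE][2-8 ALLOC][9-11 ALLOC][12-28 ALLOC][29-37 FREE]
malloc(14): first-fit scan over [0-1 FREE][2-8 ALLOC][9-11 ALLOC][12-28 ALLOC][29-37 FREE] -> NULL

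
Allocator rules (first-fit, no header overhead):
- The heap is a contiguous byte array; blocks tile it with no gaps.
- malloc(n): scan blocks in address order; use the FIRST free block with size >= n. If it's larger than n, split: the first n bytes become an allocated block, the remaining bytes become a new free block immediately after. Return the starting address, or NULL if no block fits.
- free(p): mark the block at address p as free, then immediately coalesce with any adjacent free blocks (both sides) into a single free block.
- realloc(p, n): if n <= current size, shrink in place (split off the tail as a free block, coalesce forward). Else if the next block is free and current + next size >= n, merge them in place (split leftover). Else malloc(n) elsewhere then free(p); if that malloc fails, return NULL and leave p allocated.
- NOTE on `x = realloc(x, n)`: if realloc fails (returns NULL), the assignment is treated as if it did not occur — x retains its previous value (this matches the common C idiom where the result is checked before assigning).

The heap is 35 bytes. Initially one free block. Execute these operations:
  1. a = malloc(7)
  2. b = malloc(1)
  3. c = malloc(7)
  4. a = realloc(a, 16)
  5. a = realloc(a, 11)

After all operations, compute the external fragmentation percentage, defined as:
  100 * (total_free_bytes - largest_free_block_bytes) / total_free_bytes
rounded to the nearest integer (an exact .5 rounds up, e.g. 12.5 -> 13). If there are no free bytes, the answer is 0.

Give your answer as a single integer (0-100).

Answer: 44

Derivation:
Op 1: a = malloc(7) -> a = 0; heap: [0-6 ALLOC][7-34 FREE]
Op 2: b = malloc(1) -> b = 7; heap: [0-6 ALLOC][7-7 ALLOC][8-34 FREE]
Op 3: c = malloc(7) -> c = 8; heap: [0-6 ALLOC][7-7 ALLOC][8-14 ALLOC][15-34 FREE]
Op 4: a = realloc(a, 16) -> a = 15; heap: [0-6 FREE][7-7 ALLOC][8-14 ALLOC][15-30 ALLOC][31-34 FREE]
Op 5: a = realloc(a, 11) -> a = 15; heap: [0-6 FREE][7-7 ALLOC][8-14 ALLOC][15-25 ALLOC][26-34 FREE]
Free blocks: [7 9] total_free=16 largest=9 -> 100*(16-9)/16 = 700/16 = 43.75 -> rounds to 44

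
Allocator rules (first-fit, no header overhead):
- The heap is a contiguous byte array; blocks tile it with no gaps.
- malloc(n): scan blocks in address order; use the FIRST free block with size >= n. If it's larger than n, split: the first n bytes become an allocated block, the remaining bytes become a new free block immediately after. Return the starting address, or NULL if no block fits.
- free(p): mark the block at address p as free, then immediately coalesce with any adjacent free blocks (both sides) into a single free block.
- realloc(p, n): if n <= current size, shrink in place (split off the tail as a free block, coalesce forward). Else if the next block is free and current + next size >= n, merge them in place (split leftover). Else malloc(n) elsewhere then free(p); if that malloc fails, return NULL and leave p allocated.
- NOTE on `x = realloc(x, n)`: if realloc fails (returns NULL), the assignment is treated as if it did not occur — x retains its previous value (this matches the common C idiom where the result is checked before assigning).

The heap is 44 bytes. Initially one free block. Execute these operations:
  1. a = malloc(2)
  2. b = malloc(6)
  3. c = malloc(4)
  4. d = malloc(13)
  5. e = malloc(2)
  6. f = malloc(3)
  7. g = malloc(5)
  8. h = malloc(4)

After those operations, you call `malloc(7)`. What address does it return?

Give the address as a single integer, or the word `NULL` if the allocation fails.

Op 1: a = malloc(2) -> a = 0; heap: [0-1 ALLOC][2-43 FREE]
Op 2: b = malloc(6) -> b = 2; heap: [0-1 ALLOC][2-7 ALLOC][8-43 FREE]
Op 3: c = malloc(4) -> c = 8; heap: [0-1 ALLOC][2-7 ALLOC][8-11 ALLOC][12-43 FREE]
Op 4: d = malloc(13) -> d = 12; heap: [0-1 ALLOC][2-7 ALLOC][8-11 ALLOC][12-24 ALLOC][25-43 FREE]
Op 5: e = malloc(2) -> e = 25; heap: [0-1 ALLOC][2-7 ALLOC][8-11 ALLOC][12-24 ALLOC][25-26 ALLOC][27-43 FREE]
Op 6: f = malloc(3) -> f = 27; heap: [0-1 ALLOC][2-7 ALLOC][8-11 ALLOC][12-24 ALLOC][25-26 ALLOC][27-29 ALLOC][30-43 FREE]
Op 7: g = malloc(5) -> g = 30; heap: [0-1 ALLOC][2-7 ALLOC][8-11 ALLOC][12-24 ALLOC][25-26 ALLOC][27-29 ALLOC][30-34 ALLOC][35-43 FREE]
Op 8: h = malloc(4) -> h = 35; heap: [0-1 ALLOC][2-7 ALLOC][8-11 ALLOC][12-24 ALLOC][25-26 ALLOC][27-29 ALLOC][30-34 ALLOC][35-38 ALLOC][39-43 FREE]
malloc(7): first-fit scan over [0-1 ALLOC][2-7 ALLOC][8-11 ALLOC][12-24 ALLOC][25-26 ALLOC][27-29 ALLOC][30-34 ALLOC][35-38 ALLOC][39-43 FREE] -> NULL

Answer: NULL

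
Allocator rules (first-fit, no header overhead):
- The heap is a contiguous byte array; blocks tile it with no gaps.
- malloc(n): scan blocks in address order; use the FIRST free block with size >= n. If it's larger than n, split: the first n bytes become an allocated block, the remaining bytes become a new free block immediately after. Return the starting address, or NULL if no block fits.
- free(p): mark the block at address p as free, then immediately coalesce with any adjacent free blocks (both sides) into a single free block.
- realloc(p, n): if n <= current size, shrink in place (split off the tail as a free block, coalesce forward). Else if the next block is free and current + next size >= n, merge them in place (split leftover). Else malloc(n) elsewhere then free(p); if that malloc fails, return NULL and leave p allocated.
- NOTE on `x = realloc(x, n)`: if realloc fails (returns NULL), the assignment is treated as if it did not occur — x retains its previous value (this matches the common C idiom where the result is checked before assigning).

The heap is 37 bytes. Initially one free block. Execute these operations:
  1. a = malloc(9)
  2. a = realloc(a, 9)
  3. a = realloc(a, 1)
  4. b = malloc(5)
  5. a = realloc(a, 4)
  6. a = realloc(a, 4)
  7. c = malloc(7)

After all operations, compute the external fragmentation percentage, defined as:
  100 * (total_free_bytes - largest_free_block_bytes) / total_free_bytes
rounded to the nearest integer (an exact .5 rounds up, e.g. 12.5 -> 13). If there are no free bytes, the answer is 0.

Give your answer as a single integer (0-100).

Op 1: a = malloc(9) -> a = 0; heap: [0-8 ALLOC][9-36 FREE]
Op 2: a = realloc(a, 9) -> a = 0; heap: [0-8 ALLOC][9-36 FREE]
Op 3: a = realloc(a, 1) -> a = 0; heap: [0-0 ALLOC][1-36 FREE]
Op 4: b = malloc(5) -> b = 1; heap: [0-0 ALLOC][1-5 ALLOC][6-36 FREE]
Op 5: a = realloc(a, 4) -> a = 6; heap: [0-0 FREE][1-5 ALLOC][6-9 ALLOC][10-36 FREE]
Op 6: a = realloc(a, 4) -> a = 6; heap: [0-0 FREE][1-5 ALLOC][6-9 ALLOC][10-36 FREE]
Op 7: c = malloc(7) -> c = 10; heap: [0-0 FREE][1-5 ALLOC][6-9 ALLOC][10-16 ALLOC][17-36 FREE]
Free blocks: [1 20] total_free=21 largest=20 -> 100*(21-20)/21 = 100/21 ≈ 4.762 -> rounds to 5

Answer: 5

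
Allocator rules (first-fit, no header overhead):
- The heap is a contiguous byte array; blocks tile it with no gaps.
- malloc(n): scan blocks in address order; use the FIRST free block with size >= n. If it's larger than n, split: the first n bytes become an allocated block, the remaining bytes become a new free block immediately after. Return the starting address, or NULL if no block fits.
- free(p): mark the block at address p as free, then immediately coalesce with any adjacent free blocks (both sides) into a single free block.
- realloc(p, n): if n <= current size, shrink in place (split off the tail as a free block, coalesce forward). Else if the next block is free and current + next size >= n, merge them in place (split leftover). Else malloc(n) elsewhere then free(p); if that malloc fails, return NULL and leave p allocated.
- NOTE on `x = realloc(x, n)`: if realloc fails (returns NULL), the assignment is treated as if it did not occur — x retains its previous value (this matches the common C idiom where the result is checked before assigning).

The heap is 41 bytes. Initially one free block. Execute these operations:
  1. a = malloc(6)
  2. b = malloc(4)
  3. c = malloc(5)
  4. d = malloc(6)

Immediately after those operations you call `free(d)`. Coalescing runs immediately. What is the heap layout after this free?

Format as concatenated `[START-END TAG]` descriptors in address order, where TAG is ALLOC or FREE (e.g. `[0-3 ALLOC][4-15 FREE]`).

Op 1: a = malloc(6) -> a = 0; heap: [0-5 ALLOC][6-40 FREE]
Op 2: b = malloc(4) -> b = 6; heap: [0-5 ALLOC][6-9 ALLOC][10-40 FREE]
Op 3: c = malloc(5) -> c = 10; heap: [0-5 ALLOC][6-9 ALLOC][10-14 ALLOC][15-40 FREE]
Op 4: d = malloc(6) -> d = 15; heap: [0-5 ALLOC][6-9 ALLOC][10-14 ALLOC][15-20 ALLOC][21-40 FREE]
free(d): d = 15 -> block [15-20 ALLOC]; mark free, coalesce with adjacent free neighbors -> [0-5 ALLOC][6-9 ALLOC][10-14 ALLOC][15-40 FREE]

Answer: [0-5 ALLOC][6-9 ALLOC][10-14 ALLOC][15-40 FREE]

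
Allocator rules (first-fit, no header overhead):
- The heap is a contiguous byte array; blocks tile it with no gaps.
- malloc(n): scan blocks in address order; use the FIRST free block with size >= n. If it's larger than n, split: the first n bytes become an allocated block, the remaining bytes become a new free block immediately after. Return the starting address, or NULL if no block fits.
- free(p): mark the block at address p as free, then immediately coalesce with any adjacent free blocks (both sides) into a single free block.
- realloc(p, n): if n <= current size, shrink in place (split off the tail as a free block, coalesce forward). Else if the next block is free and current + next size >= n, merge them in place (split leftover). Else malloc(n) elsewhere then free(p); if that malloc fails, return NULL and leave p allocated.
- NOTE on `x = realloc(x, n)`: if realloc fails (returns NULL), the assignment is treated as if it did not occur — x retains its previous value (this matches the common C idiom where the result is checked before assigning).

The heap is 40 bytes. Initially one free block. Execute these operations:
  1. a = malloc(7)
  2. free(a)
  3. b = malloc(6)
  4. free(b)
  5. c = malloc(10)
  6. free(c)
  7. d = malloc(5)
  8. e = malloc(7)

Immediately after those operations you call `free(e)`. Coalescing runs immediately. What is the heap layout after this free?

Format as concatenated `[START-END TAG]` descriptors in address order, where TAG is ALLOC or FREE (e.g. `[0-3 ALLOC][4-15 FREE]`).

Answer: [0-4 ALLOC][5-39 FREE]

Derivation:
Op 1: a = malloc(7) -> a = 0; heap: [0-6 ALLOC][7-39 FREE]
Op 2: free(a) -> (freed a); heap: [0-39 FREE]
Op 3: b = malloc(6) -> b = 0; heap: [0-5 ALLOC][6-39 FREE]
Op 4: free(b) -> (freed b); heap: [0-39 FREE]
Op 5: c = malloc(10) -> c = 0; heap: [0-9 ALLOC][10-39 FREE]
Op 6: free(c) -> (freed c); heap: [0-39 FREE]
Op 7: d = malloc(5) -> d = 0; heap: [0-4 ALLOC][5-39 FREE]
Op 8: e = malloc(7) -> e = 5; heap: [0-4 ALLOC][5-11 ALLOC][12-39 FREE]
free(e): e = 5 -> block [5-11 ALLOC]; mark free, coalesce with adjacent free neighbors -> [0-4 ALLOC][5-39 FREE]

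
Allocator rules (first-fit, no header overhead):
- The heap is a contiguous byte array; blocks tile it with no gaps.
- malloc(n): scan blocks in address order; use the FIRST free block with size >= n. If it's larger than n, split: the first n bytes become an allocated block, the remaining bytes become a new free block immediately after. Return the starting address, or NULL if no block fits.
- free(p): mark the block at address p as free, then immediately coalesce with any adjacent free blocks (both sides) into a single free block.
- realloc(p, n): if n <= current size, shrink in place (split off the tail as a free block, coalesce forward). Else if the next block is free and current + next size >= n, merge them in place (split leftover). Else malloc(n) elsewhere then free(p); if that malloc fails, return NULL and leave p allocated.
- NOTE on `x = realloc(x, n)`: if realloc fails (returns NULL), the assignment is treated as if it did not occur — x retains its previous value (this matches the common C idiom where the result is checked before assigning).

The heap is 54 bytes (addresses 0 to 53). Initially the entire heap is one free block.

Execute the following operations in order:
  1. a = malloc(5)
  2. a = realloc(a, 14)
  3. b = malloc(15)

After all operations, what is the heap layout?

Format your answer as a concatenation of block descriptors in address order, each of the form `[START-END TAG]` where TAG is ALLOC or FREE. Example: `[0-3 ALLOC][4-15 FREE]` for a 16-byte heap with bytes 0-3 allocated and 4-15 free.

Op 1: a = malloc(5) -> a = 0; heap: [0-4 ALLOC][5-53 FREE]
Op 2: a = realloc(a, 14) -> a = 0; heap: [0-13 ALLOC][14-53 FREE]
Op 3: b = malloc(15) -> b = 14; heap: [0-13 ALLOC][14-28 ALLOC][29-53 FREE]

Answer: [0-13 ALLOC][14-28 ALLOC][29-53 FREE]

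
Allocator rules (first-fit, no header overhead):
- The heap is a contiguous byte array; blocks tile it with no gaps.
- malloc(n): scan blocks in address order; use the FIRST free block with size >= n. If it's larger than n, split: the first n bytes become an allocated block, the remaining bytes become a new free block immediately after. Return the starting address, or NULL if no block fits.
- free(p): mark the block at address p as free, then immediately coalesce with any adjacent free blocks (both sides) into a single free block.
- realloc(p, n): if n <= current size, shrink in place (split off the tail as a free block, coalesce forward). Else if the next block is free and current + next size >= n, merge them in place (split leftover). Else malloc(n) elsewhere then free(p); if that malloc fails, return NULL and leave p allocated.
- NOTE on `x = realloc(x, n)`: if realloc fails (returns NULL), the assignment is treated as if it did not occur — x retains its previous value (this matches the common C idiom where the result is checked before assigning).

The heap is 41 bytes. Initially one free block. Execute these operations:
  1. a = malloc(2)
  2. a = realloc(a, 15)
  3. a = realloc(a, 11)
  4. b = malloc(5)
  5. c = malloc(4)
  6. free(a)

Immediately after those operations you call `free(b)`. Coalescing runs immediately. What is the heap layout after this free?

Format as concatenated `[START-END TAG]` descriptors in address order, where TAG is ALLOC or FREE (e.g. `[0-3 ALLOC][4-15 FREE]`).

Answer: [0-15 FREE][16-19 ALLOC][20-40 FREE]

Derivation:
Op 1: a = malloc(2) -> a = 0; heap: [0-1 ALLOC][2-40 FREE]
Op 2: a = realloc(a, 15) -> a = 0; heap: [0-14 ALLOC][15-40 FREE]
Op 3: a = realloc(a, 11) -> a = 0; heap: [0-10 ALLOC][11-40 FREE]
Op 4: b = malloc(5) -> b = 11; heap: [0-10 ALLOC][11-15 ALLOC][16-40 FREE]
Op 5: c = malloc(4) -> c = 16; heap: [0-10 ALLOC][11-15 ALLOC][16-19 ALLOC][20-40 FREE]
Op 6: free(a) -> (freed a); heap: [0-10 FREE][11-15 ALLOC][16-19 ALLOC][20-40 FREE]
free(b): b = 11 -> block [11-15 ALLOC]; mark free, coalesce with adjacent free neighbors -> [0-15 FREE][16-19 ALLOC][20-40 FREE]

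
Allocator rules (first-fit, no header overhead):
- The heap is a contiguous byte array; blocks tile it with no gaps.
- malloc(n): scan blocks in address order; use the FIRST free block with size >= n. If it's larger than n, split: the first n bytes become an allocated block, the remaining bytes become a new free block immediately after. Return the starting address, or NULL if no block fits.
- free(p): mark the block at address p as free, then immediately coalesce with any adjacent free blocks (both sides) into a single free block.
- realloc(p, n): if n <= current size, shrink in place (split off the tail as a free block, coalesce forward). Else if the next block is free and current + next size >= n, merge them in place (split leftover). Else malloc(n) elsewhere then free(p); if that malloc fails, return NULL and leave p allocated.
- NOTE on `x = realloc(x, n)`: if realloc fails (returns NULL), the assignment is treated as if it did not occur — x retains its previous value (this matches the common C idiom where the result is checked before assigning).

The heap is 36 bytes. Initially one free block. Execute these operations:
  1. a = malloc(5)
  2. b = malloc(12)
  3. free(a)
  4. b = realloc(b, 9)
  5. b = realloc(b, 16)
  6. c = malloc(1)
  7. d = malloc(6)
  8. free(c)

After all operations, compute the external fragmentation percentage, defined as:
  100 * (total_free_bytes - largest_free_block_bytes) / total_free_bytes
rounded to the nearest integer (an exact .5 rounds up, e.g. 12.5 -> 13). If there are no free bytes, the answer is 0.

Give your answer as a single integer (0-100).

Op 1: a = malloc(5) -> a = 0; heap: [0-4 ALLOC][5-35 FREE]
Op 2: b = malloc(12) -> b = 5; heap: [0-4 ALLOC][5-16 ALLOC][17-35 FREE]
Op 3: free(a) -> (freed a); heap: [0-4 FREE][5-16 ALLOC][17-35 FREE]
Op 4: b = realloc(b, 9) -> b = 5; heap: [0-4 FREE][5-13 ALLOC][14-35 FREE]
Op 5: b = realloc(b, 16) -> b = 5; heap: [0-4 FREE][5-20 ALLOC][21-35 FREE]
Op 6: c = malloc(1) -> c = 0; heap: [0-0 ALLOC][1-4 FREE][5-20 ALLOC][21-35 FREE]
Op 7: d = malloc(6) -> d = 21; heap: [0-0 ALLOC][1-4 FREE][5-20 ALLOC][21-26 ALLOC][27-35 FREE]
Op 8: free(c) -> (freed c); heap: [0-4 FREE][5-20 ALLOC][21-26 ALLOC][27-35 FREE]
Free blocks: [5 9] total_free=14 largest=9 -> 100*(14-9)/14 = 500/14 ≈ 35.714 -> rounds to 36

Answer: 36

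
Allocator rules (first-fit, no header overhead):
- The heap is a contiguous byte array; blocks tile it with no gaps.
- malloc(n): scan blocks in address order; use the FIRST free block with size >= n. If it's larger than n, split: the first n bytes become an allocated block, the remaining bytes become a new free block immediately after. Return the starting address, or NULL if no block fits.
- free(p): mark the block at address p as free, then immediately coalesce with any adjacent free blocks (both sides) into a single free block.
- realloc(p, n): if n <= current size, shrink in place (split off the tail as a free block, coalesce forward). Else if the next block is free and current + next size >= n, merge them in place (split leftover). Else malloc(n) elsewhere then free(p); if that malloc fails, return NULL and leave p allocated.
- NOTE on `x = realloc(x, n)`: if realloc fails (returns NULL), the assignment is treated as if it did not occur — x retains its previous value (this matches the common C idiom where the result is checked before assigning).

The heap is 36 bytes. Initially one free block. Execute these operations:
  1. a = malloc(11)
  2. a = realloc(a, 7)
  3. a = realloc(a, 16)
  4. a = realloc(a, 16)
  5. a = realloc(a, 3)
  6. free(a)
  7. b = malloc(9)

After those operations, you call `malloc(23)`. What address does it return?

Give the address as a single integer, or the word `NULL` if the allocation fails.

Op 1: a = malloc(11) -> a = 0; heap: [0-10 ALLOC][11-35 FREE]
Op 2: a = realloc(a, 7) -> a = 0; heap: [0-6 ALLOC][7-35 FREE]
Op 3: a = realloc(a, 16) -> a = 0; heap: [0-15 ALLOC][16-35 FREE]
Op 4: a = realloc(a, 16) -> a = 0; heap: [0-15 ALLOC][16-35 FREE]
Op 5: a = realloc(a, 3) -> a = 0; heap: [0-2 ALLOC][3-35 FREE]
Op 6: free(a) -> (freed a); heap: [0-35 FREE]
Op 7: b = malloc(9) -> b = 0; heap: [0-8 ALLOC][9-35 FREE]
malloc(23): first-fit scan over [0-8 ALLOC][9-35 FREE] -> 9

Answer: 9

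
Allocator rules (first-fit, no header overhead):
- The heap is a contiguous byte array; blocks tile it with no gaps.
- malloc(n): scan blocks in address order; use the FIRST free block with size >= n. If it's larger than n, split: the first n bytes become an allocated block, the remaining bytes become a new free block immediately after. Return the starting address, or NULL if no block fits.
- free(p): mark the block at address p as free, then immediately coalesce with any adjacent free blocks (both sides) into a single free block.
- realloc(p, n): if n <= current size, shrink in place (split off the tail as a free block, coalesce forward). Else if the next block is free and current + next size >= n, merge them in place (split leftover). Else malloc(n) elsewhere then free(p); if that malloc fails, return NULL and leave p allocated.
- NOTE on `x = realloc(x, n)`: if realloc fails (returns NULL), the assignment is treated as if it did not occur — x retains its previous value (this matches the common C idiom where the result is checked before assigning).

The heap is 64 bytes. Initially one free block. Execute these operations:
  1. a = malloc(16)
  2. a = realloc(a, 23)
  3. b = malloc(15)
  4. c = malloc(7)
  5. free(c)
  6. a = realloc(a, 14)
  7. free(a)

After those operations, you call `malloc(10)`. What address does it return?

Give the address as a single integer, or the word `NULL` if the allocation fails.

Op 1: a = malloc(16) -> a = 0; heap: [0-15 ALLOC][16-63 FREE]
Op 2: a = realloc(a, 23) -> a = 0; heap: [0-22 ALLOC][23-63 FREE]
Op 3: b = malloc(15) -> b = 23; heap: [0-22 ALLOC][23-37 ALLOC][38-63 FREE]
Op 4: c = malloc(7) -> c = 38; heap: [0-22 ALLOC][23-37 ALLOC][38-44 ALLOC][45-63 FREE]
Op 5: free(c) -> (freed c); heap: [0-22 ALLOC][23-37 ALLOC][38-63 FREE]
Op 6: a = realloc(a, 14) -> a = 0; heap: [0-13 ALLOC][14-22 FREE][23-37 ALLOC][38-63 FREE]
Op 7: free(a) -> (freed a); heap: [0-22 FREE][23-37 ALLOC][38-63 FREE]
malloc(10): first-fit scan over [0-22 FREE][23-37 ALLOC][38-63 FREE] -> 0

Answer: 0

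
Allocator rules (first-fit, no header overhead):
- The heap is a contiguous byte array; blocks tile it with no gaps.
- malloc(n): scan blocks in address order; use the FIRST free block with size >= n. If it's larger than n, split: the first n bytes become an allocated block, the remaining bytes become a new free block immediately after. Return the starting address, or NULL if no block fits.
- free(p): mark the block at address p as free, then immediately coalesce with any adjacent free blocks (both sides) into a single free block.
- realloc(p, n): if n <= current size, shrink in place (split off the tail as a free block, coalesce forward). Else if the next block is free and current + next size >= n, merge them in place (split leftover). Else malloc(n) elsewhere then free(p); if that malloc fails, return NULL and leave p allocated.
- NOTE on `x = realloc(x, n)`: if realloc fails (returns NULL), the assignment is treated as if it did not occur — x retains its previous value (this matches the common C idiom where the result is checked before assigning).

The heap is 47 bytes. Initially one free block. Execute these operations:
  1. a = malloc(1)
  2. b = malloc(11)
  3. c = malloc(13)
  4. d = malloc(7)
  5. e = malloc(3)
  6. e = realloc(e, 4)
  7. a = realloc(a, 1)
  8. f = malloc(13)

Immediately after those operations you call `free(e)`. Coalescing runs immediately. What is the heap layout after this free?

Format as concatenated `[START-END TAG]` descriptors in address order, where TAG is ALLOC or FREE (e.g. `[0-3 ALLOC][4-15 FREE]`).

Op 1: a = malloc(1) -> a = 0; heap: [0-0 ALLOC][1-46 FREE]
Op 2: b = malloc(11) -> b = 1; heap: [0-0 ALLOC][1-11 ALLOC][12-46 FREE]
Op 3: c = malloc(13) -> c = 12; heap: [0-0 ALLOC][1-11 ALLOC][12-24 ALLOC][25-46 FREE]
Op 4: d = malloc(7) -> d = 25; heap: [0-0 ALLOC][1-11 ALLOC][12-24 ALLOC][25-31 ALLOC][32-46 FREE]
Op 5: e = malloc(3) -> e = 32; heap: [0-0 ALLOC][1-11 ALLOC][12-24 ALLOC][25-31 ALLOC][32-34 ALLOC][35-46 FREE]
Op 6: e = realloc(e, 4) -> e = 32; heap: [0-0 ALLOC][1-11 ALLOC][12-24 ALLOC][25-31 ALLOC][32-35 ALLOC][36-46 FREE]
Op 7: a = realloc(a, 1) -> a = 0; heap: [0-0 ALLOC][1-11 ALLOC][12-24 ALLOC][25-31 ALLOC][32-35 ALLOC][36-46 FREE]
Op 8: f = malloc(13) -> f = NULL; heap: [0-0 ALLOC][1-11 ALLOC][12-24 ALLOC][25-31 ALLOC][32-35 ALLOC][36-46 FREE]
free(e): e = 32 -> block [32-35 ALLOC]; mark free, coalesce with adjacent free neighbors -> [0-0 ALLOC][1-11 ALLOC][12-24 ALLOC][25-31 ALLOC][32-46 FREE]

Answer: [0-0 ALLOC][1-11 ALLOC][12-24 ALLOC][25-31 ALLOC][32-46 FREE]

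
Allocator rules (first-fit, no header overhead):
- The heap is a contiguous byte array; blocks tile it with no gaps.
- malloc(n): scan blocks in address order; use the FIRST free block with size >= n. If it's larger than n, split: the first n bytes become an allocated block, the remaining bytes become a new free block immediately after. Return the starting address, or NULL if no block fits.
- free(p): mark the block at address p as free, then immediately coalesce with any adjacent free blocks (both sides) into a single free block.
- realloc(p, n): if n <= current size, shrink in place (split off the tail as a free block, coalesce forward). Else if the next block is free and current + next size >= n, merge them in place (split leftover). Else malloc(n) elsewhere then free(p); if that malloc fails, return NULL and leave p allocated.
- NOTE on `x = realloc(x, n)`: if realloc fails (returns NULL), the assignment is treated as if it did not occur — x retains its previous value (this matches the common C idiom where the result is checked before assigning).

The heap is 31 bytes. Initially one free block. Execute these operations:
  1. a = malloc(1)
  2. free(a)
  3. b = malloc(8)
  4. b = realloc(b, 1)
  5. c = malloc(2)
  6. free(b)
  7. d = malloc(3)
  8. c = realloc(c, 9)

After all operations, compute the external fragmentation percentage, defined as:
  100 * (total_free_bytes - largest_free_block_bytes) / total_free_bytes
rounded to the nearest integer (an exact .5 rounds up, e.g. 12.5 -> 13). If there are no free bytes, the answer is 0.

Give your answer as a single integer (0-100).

Answer: 16

Derivation:
Op 1: a = malloc(1) -> a = 0; heap: [0-0 ALLOC][1-30 FREE]
Op 2: free(a) -> (freed a); heap: [0-30 FREE]
Op 3: b = malloc(8) -> b = 0; heap: [0-7 ALLOC][8-30 FREE]
Op 4: b = realloc(b, 1) -> b = 0; heap: [0-0 ALLOC][1-30 FREE]
Op 5: c = malloc(2) -> c = 1; heap: [0-0 ALLOC][1-2 ALLOC][3-30 FREE]
Op 6: free(b) -> (freed b); heap: [0-0 FREE][1-2 ALLOC][3-30 FREE]
Op 7: d = malloc(3) -> d = 3; heap: [0-0 FREE][1-2 ALLOC][3-5 ALLOC][6-30 FREE]
Op 8: c = realloc(c, 9) -> c = 6; heap: [0-2 FREE][3-5 ALLOC][6-14 ALLOC][15-30 FREE]
Free blocks: [3 16] total_free=19 largest=16 -> 100*(19-16)/19 = 300/19 ≈ 15.789 -> rounds to 16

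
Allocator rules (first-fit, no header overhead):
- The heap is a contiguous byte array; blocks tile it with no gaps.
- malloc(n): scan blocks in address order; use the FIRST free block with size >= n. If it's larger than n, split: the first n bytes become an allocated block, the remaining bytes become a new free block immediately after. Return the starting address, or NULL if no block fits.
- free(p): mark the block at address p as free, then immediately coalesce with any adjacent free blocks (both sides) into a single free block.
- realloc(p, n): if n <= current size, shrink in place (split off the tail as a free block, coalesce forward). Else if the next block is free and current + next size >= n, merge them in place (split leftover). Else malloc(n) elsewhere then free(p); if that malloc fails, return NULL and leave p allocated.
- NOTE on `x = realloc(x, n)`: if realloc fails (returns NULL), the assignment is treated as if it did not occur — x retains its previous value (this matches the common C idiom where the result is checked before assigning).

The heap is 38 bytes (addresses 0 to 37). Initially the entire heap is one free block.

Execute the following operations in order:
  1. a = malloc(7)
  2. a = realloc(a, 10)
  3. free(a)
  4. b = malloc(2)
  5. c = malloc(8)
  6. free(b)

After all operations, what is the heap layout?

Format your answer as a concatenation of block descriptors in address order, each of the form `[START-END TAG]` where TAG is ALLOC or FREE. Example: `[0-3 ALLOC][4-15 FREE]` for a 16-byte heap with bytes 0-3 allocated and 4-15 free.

Answer: [0-1 FREE][2-9 ALLOC][10-37 FREE]

Derivation:
Op 1: a = malloc(7) -> a = 0; heap: [0-6 ALLOC][7-37 FREE]
Op 2: a = realloc(a, 10) -> a = 0; heap: [0-9 ALLOC][10-37 FREE]
Op 3: free(a) -> (freed a); heap: [0-37 FREE]
Op 4: b = malloc(2) -> b = 0; heap: [0-1 ALLOC][2-37 FREE]
Op 5: c = malloc(8) -> c = 2; heap: [0-1 ALLOC][2-9 ALLOC][10-37 FREE]
Op 6: free(b) -> (freed b); heap: [0-1 FREE][2-9 ALLOC][10-37 FREE]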